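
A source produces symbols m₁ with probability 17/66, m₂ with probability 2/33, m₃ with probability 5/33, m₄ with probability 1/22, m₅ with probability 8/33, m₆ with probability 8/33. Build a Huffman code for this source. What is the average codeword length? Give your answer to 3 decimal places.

2.364 bits/symbol

Repeatedly combine the two least-probable nodes; the expected code length is the sum of the merged weights.
merge 1/22 + 2/33 → 7/66
merge 7/66 + 5/33 → 17/66
merge 8/33 + 8/33 → 16/33
merge 17/66 + 17/66 → 17/33
merge 16/33 + 17/33 → 1
L = 7/66 + 17/66 + 16/33 + 17/33 + 1 = 26/11 ≈ 2.364 bits/symbol.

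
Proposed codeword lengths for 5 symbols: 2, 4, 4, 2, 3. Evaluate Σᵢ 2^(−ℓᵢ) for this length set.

With common denominator 2^4 = 16: Σ 2^(−ℓᵢ) = 4/16 + 1/16 + 1/16 + 4/16 + 2/16 = 12/16 = 0.75.

0.75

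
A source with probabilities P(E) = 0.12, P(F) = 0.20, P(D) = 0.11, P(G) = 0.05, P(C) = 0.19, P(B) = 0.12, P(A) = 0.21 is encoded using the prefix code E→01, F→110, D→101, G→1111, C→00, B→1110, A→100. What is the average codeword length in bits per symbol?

L̄ = Σ pᵢ·ℓᵢ = 0.12·2 + 0.20·3 + 0.11·3 + 0.05·4 + 0.19·2 + 0.12·4 + 0.21·3 = 2.86 bits/symbol.

2.86 bits/symbol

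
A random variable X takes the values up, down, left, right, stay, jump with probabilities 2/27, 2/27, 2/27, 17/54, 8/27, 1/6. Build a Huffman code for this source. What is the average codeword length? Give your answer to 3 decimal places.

2.370 bits/symbol

Repeatedly combine the two least-probable nodes; the expected code length is the sum of the merged weights.
merge 2/27 + 2/27 → 4/27
merge 2/27 + 4/27 → 2/9
merge 1/6 + 2/9 → 7/18
merge 8/27 + 17/54 → 11/18
merge 7/18 + 11/18 → 1
L = 4/27 + 2/9 + 7/18 + 11/18 + 1 = 64/27 ≈ 2.370 bits/symbol.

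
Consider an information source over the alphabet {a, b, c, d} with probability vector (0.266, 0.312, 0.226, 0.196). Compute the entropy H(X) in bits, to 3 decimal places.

1.978 bits

H = −Σ pᵢ log₂ pᵢ.
−0.266·log₂(0.266) = 0.5082
−0.312·log₂(0.312) = 0.5243
−0.226·log₂(0.226) = 0.4849
−0.196·log₂(0.196) = 0.4608
Sum ≈ 1.9782 → 1.978 bits.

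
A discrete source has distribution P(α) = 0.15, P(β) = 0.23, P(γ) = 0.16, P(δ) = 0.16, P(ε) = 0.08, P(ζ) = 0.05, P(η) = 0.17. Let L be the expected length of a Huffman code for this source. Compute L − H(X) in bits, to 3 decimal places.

0.044 bits

Entropy H = −Σ p log₂ p ≈ 2.6864 bits.
Huffman merges: 1/20+2/25→13/100; 13/100+3/20→7/25; 4/25+4/25→8/25; 17/100+23/100→2/5; 7/25+8/25→3/5; 2/5+3/5→1. L = 273/100 ≈ 2.7300.
L − H = 2.7300 − 2.6864 = 0.044 bits.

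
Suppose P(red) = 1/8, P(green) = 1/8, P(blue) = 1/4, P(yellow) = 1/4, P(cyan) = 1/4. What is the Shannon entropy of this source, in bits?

2.25 bits

Each probability is a power of 1/2, so log₂(1/p) is an integer.
H = Σ p·log₂(1/p) = 1/8·3 + 1/8·3 + 1/4·2 + 1/4·2 + 1/4·2 = 2.25 bits.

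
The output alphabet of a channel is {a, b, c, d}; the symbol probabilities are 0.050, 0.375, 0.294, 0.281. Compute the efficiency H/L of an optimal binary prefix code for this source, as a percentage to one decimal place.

91.0%

Entropy H = −Σ p log₂ p ≈ 1.7806 bits.
Huffman merges: 1/20+281/1000→331/1000; 147/500+331/1000→5/8; 3/8+5/8→1. L = 489/250 ≈ 1.9560.
Efficiency = H/L = 1.7806/1.9560 = 91.0%.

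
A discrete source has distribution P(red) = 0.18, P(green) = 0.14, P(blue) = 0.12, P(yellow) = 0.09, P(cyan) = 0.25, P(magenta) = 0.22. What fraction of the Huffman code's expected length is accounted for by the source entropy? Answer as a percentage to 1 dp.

98.9%

Entropy H = −Σ p log₂ p ≈ 2.5027 bits.
Huffman merges: 9/100+3/25→21/100; 7/50+9/50→8/25; 21/100+11/50→43/100; 1/4+8/25→57/100; 43/100+57/100→1. L = 253/100 ≈ 2.5300.
Efficiency = H/L = 2.5027/2.5300 = 98.9%.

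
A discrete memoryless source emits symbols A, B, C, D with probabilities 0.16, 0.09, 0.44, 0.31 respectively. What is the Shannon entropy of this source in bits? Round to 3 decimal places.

1.781 bits

H = −Σ pᵢ log₂ pᵢ.
−0.16·log₂(0.16) = 0.4230
−0.09·log₂(0.09) = 0.3127
−0.44·log₂(0.44) = 0.5211
−0.31·log₂(0.31) = 0.5238
Sum ≈ 1.7806 → 1.781 bits.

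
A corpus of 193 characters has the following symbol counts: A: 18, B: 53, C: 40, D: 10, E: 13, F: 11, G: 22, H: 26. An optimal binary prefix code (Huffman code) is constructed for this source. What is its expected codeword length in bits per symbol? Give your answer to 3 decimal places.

Probabilities are the counts divided by 193.
Repeatedly combine the two least-probable nodes; the expected code length is the sum of the merged weights.
merge 10/193 + 11/193 → 21/193
merge 13/193 + 18/193 → 31/193
merge 21/193 + 22/193 → 43/193
merge 26/193 + 31/193 → 57/193
merge 40/193 + 43/193 → 83/193
merge 53/193 + 57/193 → 110/193
merge 83/193 + 110/193 → 1
L = 21/193 + 31/193 + 43/193 + 57/193 + 83/193 + 110/193 + 1 = 538/193 ≈ 2.788 bits/symbol.

2.788 bits/symbol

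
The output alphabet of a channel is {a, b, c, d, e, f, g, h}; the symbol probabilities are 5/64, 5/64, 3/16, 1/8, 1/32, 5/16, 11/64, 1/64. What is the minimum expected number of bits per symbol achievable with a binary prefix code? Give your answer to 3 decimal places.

Repeatedly combine the two least-probable nodes; the expected code length is the sum of the merged weights.
merge 1/64 + 1/32 → 3/64
merge 3/64 + 5/64 → 1/8
merge 5/64 + 1/8 → 13/64
merge 1/8 + 11/64 → 19/64
merge 3/16 + 13/64 → 25/64
merge 19/64 + 5/16 → 39/64
merge 25/64 + 39/64 → 1
L = 3/64 + 1/8 + 13/64 + 19/64 + 25/64 + 39/64 + 1 = 171/64 ≈ 2.672 bits/symbol.

2.672 bits/symbol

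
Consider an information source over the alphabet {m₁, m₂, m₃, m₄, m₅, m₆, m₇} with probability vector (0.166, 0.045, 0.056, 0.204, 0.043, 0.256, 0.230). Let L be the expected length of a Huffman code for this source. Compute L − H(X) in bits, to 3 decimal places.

Entropy H = −Σ p log₂ p ≈ 2.5182 bits.
Huffman merges: 43/1000+9/200→11/125; 7/125+11/125→18/125; 18/125+83/500→31/100; 51/250+23/100→217/500; 32/125+31/100→283/500; 217/500+283/500→1. L = 1271/500 ≈ 2.5420.
L − H = 2.5420 − 2.5182 = 0.024 bits.

0.024 bits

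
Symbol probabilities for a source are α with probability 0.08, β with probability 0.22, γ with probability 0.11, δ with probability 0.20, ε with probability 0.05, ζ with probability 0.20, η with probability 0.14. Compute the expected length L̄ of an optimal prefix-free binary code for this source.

2.71 bits/symbol

Repeatedly combine the two least-probable nodes; the expected code length is the sum of the merged weights.
merge 1/20 + 2/25 → 13/100
merge 11/100 + 13/100 → 6/25
merge 7/50 + 1/5 → 17/50
merge 1/5 + 11/50 → 21/50
merge 6/25 + 17/50 → 29/50
merge 21/50 + 29/50 → 1
L = 13/100 + 6/25 + 17/50 + 21/50 + 29/50 + 1 = 271/100 = 2.71 bits/symbol.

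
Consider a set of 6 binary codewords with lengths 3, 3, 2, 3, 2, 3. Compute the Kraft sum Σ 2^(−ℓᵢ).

1

With common denominator 2^3 = 8: Σ 2^(−ℓᵢ) = 1/8 + 1/8 + 2/8 + 1/8 + 2/8 + 1/8 = 8/8 = 1.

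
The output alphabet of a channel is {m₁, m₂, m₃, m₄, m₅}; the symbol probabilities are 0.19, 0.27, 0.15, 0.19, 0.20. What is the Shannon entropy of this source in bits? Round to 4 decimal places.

2.2954 bits

H = −Σ pᵢ log₂ pᵢ.
−0.19·log₂(0.19) = 0.4552
−0.27·log₂(0.27) = 0.5100
−0.15·log₂(0.15) = 0.4105
−0.19·log₂(0.19) = 0.4552
−0.20·log₂(0.20) = 0.4644
Sum ≈ 2.2954 → 2.2954 bits.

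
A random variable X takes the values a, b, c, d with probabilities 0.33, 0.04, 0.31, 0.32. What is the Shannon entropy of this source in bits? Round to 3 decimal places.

H = −Σ pᵢ log₂ pᵢ.
−0.33·log₂(0.33) = 0.5278
−0.04·log₂(0.04) = 0.1858
−0.31·log₂(0.31) = 0.5238
−0.32·log₂(0.32) = 0.5260
Sum ≈ 1.7634 → 1.763 bits.

1.763 bits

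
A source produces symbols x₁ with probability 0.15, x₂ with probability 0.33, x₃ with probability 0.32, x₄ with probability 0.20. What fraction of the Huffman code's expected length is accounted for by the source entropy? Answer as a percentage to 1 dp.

96.4%

Entropy H = −Σ p log₂ p ≈ 1.9288 bits.
Huffman merges: 3/20+1/5→7/20; 8/25+33/100→13/20; 7/20+13/20→1. L = 2 ≈ 2.0000.
Efficiency = H/L = 1.9288/2.0000 = 96.4%.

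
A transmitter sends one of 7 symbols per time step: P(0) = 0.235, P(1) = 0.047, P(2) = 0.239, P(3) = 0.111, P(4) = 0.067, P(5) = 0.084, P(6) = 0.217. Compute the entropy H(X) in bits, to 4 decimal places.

2.5836 bits

H = −Σ pᵢ log₂ pᵢ.
−0.235·log₂(0.235) = 0.4910
−0.047·log₂(0.047) = 0.2073
−0.239·log₂(0.239) = 0.4935
−0.111·log₂(0.111) = 0.3520
−0.067·log₂(0.067) = 0.2613
−0.084·log₂(0.084) = 0.3002
−0.217·log₂(0.217) = 0.4783
Sum ≈ 2.5836 → 2.5836 bits.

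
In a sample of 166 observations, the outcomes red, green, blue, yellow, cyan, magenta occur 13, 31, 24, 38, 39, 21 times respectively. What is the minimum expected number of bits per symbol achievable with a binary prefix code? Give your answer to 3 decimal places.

Probabilities are the counts divided by 166.
Repeatedly combine the two least-probable nodes; the expected code length is the sum of the merged weights.
merge 13/166 + 21/166 → 17/83
merge 12/83 + 31/166 → 55/166
merge 17/83 + 19/83 → 36/83
merge 39/166 + 55/166 → 47/83
merge 36/83 + 47/83 → 1
L = 17/83 + 55/166 + 36/83 + 47/83 + 1 = 421/166 ≈ 2.536 bits/symbol.

2.536 bits/symbol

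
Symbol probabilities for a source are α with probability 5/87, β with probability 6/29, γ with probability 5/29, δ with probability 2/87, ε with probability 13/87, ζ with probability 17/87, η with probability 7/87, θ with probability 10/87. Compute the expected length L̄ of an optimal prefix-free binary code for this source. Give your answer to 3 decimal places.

2.839 bits/symbol

Repeatedly combine the two least-probable nodes; the expected code length is the sum of the merged weights.
merge 2/87 + 5/87 → 7/87
merge 7/87 + 7/87 → 14/87
merge 10/87 + 13/87 → 23/87
merge 14/87 + 5/29 → 1/3
merge 17/87 + 6/29 → 35/87
merge 23/87 + 1/3 → 52/87
merge 35/87 + 52/87 → 1
L = 7/87 + 14/87 + 23/87 + 1/3 + 35/87 + 52/87 + 1 = 247/87 ≈ 2.839 bits/symbol.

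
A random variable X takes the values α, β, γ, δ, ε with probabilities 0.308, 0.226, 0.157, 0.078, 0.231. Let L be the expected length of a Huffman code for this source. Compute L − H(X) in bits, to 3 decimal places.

0.032 bits

Entropy H = −Σ p log₂ p ≈ 2.2030 bits.
Huffman merges: 39/500+157/1000→47/200; 113/500+231/1000→457/1000; 47/200+77/250→543/1000; 457/1000+543/1000→1. L = 447/200 ≈ 2.2350.
L − H = 2.2350 − 2.2030 = 0.032 bits.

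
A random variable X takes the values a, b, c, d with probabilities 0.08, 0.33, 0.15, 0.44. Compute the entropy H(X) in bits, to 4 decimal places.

1.7510 bits

H = −Σ pᵢ log₂ pᵢ.
−0.08·log₂(0.08) = 0.2915
−0.33·log₂(0.33) = 0.5278
−0.15·log₂(0.15) = 0.4105
−0.44·log₂(0.44) = 0.5211
Sum ≈ 1.7510 → 1.7510 bits.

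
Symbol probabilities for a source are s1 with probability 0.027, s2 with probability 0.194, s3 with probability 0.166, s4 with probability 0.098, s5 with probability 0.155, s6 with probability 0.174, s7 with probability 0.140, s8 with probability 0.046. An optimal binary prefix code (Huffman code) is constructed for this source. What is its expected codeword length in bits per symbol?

Repeatedly combine the two least-probable nodes; the expected code length is the sum of the merged weights.
merge 27/1000 + 23/500 → 73/1000
merge 73/1000 + 49/500 → 171/1000
merge 7/50 + 31/200 → 59/200
merge 83/500 + 171/1000 → 337/1000
merge 87/500 + 97/500 → 46/125
merge 59/200 + 337/1000 → 79/125
merge 46/125 + 79/125 → 1
L = 73/1000 + 171/1000 + 59/200 + 337/1000 + 46/125 + 79/125 + 1 = 719/250 = 2.876 bits/symbol.

2.876 bits/symbol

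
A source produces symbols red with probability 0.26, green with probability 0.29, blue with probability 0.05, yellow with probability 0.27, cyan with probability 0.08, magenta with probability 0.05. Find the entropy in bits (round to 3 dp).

2.257 bits

H = −Σ pᵢ log₂ pᵢ.
−0.26·log₂(0.26) = 0.5053
−0.29·log₂(0.29) = 0.5179
−0.05·log₂(0.05) = 0.2161
−0.27·log₂(0.27) = 0.5100
−0.08·log₂(0.08) = 0.2915
−0.05·log₂(0.05) = 0.2161
Sum ≈ 2.2569 → 2.257 bits.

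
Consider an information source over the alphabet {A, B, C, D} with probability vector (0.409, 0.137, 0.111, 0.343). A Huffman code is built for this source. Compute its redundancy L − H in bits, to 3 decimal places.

0.037 bits

Entropy H = −Σ p log₂ p ≈ 1.8019 bits.
Huffman merges: 111/1000+137/1000→31/125; 31/125+343/1000→591/1000; 409/1000+591/1000→1. L = 1839/1000 ≈ 1.8390.
L − H = 1.8390 − 1.8019 = 0.037 bits.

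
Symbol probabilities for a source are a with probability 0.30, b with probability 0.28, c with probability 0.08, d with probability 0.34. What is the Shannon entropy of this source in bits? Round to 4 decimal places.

1.8560 bits

H = −Σ pᵢ log₂ pᵢ.
−0.30·log₂(0.30) = 0.5211
−0.28·log₂(0.28) = 0.5142
−0.08·log₂(0.08) = 0.2915
−0.34·log₂(0.34) = 0.5292
Sum ≈ 1.8560 → 1.8560 bits.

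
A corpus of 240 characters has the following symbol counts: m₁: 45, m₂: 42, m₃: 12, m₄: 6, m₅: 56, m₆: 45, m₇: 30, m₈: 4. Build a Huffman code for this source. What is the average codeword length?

Probabilities are the counts divided by 240.
Repeatedly combine the two least-probable nodes; the expected code length is the sum of the merged weights.
merge 1/60 + 1/40 → 1/24
merge 1/24 + 1/20 → 11/120
merge 11/120 + 1/8 → 13/60
merge 7/40 + 3/16 → 29/80
merge 3/16 + 13/60 → 97/240
merge 7/30 + 29/80 → 143/240
merge 97/240 + 143/240 → 1
L = 1/24 + 11/120 + 13/60 + 29/80 + 97/240 + 143/240 + 1 = 217/80 = 2.7125 bits/symbol.

2.7125 bits/symbol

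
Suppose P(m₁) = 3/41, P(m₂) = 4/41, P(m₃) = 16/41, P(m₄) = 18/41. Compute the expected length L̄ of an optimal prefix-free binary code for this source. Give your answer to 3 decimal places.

Repeatedly combine the two least-probable nodes; the expected code length is the sum of the merged weights.
merge 3/41 + 4/41 → 7/41
merge 7/41 + 16/41 → 23/41
merge 18/41 + 23/41 → 1
L = 7/41 + 23/41 + 1 = 71/41 ≈ 1.732 bits/symbol.

1.732 bits/symbol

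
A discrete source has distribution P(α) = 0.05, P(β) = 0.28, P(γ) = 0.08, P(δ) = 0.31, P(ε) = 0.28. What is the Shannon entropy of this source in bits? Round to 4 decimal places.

H = −Σ pᵢ log₂ pᵢ.
−0.05·log₂(0.05) = 0.2161
−0.28·log₂(0.28) = 0.5142
−0.08·log₂(0.08) = 0.2915
−0.31·log₂(0.31) = 0.5238
−0.28·log₂(0.28) = 0.5142
Sum ≈ 2.0598 → 2.0598 bits.

2.0598 bits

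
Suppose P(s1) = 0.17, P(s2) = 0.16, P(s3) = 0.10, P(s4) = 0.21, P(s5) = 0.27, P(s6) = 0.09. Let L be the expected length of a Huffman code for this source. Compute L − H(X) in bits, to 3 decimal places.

0.035 bits

Entropy H = −Σ p log₂ p ≈ 2.4853 bits.
Huffman merges: 9/100+1/10→19/100; 4/25+17/100→33/100; 19/100+21/100→2/5; 27/100+33/100→3/5; 2/5+3/5→1. L = 63/25 ≈ 2.5200.
L − H = 2.5200 − 2.4853 = 0.035 bits.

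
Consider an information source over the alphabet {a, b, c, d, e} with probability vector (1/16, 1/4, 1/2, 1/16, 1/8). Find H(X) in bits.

Each probability is a power of 1/2, so log₂(1/p) is an integer.
H = Σ p·log₂(1/p) = 1/16·4 + 1/4·2 + 1/2·1 + 1/16·4 + 1/8·3 = 1.875 bits.

1.875 bits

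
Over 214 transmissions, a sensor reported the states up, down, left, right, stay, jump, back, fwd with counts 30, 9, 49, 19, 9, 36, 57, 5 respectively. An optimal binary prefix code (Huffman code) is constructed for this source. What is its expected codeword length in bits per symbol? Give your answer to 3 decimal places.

Probabilities are the counts divided by 214.
Repeatedly combine the two least-probable nodes; the expected code length is the sum of the merged weights.
merge 5/214 + 9/214 → 7/107
merge 9/214 + 7/107 → 23/214
merge 19/214 + 23/214 → 21/107
merge 15/107 + 18/107 → 33/107
merge 21/107 + 49/214 → 91/214
merge 57/214 + 33/107 → 123/214
merge 91/214 + 123/214 → 1
L = 7/107 + 23/214 + 21/107 + 33/107 + 91/214 + 123/214 + 1 = 573/214 ≈ 2.678 bits/symbol.

2.678 bits/symbol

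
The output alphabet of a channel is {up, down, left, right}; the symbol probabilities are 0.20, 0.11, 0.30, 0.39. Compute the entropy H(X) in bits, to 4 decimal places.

1.8656 bits

H = −Σ pᵢ log₂ pᵢ.
−0.20·log₂(0.20) = 0.4644
−0.11·log₂(0.11) = 0.3503
−0.30·log₂(0.30) = 0.5211
−0.39·log₂(0.39) = 0.5298
Sum ≈ 1.8656 → 1.8656 bits.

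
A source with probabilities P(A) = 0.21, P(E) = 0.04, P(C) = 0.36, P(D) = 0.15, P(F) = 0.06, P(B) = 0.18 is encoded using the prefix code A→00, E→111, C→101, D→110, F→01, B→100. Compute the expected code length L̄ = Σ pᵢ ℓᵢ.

2.73 bits/symbol

L̄ = Σ pᵢ·ℓᵢ = 0.21·2 + 0.04·3 + 0.36·3 + 0.15·3 + 0.06·2 + 0.18·3 = 2.73 bits/symbol.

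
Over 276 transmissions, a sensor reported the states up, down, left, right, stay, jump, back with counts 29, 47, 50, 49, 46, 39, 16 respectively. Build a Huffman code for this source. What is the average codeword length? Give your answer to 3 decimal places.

Probabilities are the counts divided by 276.
Repeatedly combine the two least-probable nodes; the expected code length is the sum of the merged weights.
merge 4/69 + 29/276 → 15/92
merge 13/92 + 15/92 → 7/23
merge 1/6 + 47/276 → 31/92
merge 49/276 + 25/138 → 33/92
merge 7/23 + 31/92 → 59/92
merge 33/92 + 59/92 → 1
L = 15/92 + 7/23 + 31/92 + 33/92 + 59/92 + 1 = 129/46 ≈ 2.804 bits/symbol.

2.804 bits/symbol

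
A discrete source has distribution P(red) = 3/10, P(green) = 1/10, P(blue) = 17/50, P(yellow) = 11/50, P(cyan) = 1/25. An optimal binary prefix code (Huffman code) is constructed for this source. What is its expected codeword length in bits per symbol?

2.14 bits/symbol

Repeatedly combine the two least-probable nodes; the expected code length is the sum of the merged weights.
merge 1/25 + 1/10 → 7/50
merge 7/50 + 11/50 → 9/25
merge 3/10 + 17/50 → 16/25
merge 9/25 + 16/25 → 1
L = 7/50 + 9/25 + 16/25 + 1 = 107/50 = 2.14 bits/symbol.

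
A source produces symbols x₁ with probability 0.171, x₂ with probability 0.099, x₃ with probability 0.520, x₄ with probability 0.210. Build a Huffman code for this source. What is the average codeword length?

1.75 bits/symbol

Repeatedly combine the two least-probable nodes; the expected code length is the sum of the merged weights.
merge 99/1000 + 171/1000 → 27/100
merge 21/100 + 27/100 → 12/25
merge 12/25 + 13/25 → 1
L = 27/100 + 12/25 + 1 = 7/4 = 1.75 bits/symbol.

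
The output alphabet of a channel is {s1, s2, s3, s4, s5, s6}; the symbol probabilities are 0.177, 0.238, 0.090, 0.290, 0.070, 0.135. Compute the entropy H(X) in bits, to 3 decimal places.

2.424 bits

H = −Σ pᵢ log₂ pᵢ.
−0.177·log₂(0.177) = 0.4422
−0.238·log₂(0.238) = 0.4929
−0.090·log₂(0.090) = 0.3127
−0.290·log₂(0.290) = 0.5179
−0.070·log₂(0.070) = 0.2686
−0.135·log₂(0.135) = 0.3900
Sum ≈ 2.4242 → 2.424 bits.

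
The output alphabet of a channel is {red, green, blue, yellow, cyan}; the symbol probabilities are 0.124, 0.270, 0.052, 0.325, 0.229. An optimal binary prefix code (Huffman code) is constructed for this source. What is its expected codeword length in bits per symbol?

2.176 bits/symbol

Repeatedly combine the two least-probable nodes; the expected code length is the sum of the merged weights.
merge 13/250 + 31/250 → 22/125
merge 22/125 + 229/1000 → 81/200
merge 27/100 + 13/40 → 119/200
merge 81/200 + 119/200 → 1
L = 22/125 + 81/200 + 119/200 + 1 = 272/125 = 2.176 bits/symbol.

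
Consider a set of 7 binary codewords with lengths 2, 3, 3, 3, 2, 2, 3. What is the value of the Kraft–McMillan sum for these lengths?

With common denominator 2^3 = 8: Σ 2^(−ℓᵢ) = 2/8 + 1/8 + 1/8 + 1/8 + 2/8 + 2/8 + 1/8 = 10/8 = 1.25.

1.25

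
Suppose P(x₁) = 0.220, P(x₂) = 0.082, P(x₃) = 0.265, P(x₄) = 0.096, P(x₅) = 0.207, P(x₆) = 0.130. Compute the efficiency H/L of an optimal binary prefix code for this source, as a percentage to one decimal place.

99.0%

Entropy H = −Σ p log₂ p ≈ 2.4617 bits.
Huffman merges: 41/500+12/125→89/500; 13/100+89/500→77/250; 207/1000+11/50→427/1000; 53/200+77/250→573/1000; 427/1000+573/1000→1. L = 1243/500 ≈ 2.4860.
Efficiency = H/L = 2.4617/2.4860 = 99.0%.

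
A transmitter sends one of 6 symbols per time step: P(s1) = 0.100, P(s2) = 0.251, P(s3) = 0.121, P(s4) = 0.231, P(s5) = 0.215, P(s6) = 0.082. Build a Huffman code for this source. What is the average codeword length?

Repeatedly combine the two least-probable nodes; the expected code length is the sum of the merged weights.
merge 41/500 + 1/10 → 91/500
merge 121/1000 + 91/500 → 303/1000
merge 43/200 + 231/1000 → 223/500
merge 251/1000 + 303/1000 → 277/500
merge 223/500 + 277/500 → 1
L = 91/500 + 303/1000 + 223/500 + 277/500 + 1 = 497/200 = 2.485 bits/symbol.

2.485 bits/symbol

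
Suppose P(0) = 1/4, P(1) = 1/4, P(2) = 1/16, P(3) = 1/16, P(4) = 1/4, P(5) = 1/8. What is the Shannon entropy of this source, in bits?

Each probability is a power of 1/2, so log₂(1/p) is an integer.
H = Σ p·log₂(1/p) = 1/4·2 + 1/4·2 + 1/16·4 + 1/16·4 + 1/4·2 + 1/8·3 = 2.375 bits.

2.375 bits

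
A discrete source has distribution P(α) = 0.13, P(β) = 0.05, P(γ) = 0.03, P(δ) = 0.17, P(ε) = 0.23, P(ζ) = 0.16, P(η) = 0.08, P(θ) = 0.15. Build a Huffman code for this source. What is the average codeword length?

2.84 bits/symbol

Repeatedly combine the two least-probable nodes; the expected code length is the sum of the merged weights.
merge 3/100 + 1/20 → 2/25
merge 2/25 + 2/25 → 4/25
merge 13/100 + 3/20 → 7/25
merge 4/25 + 4/25 → 8/25
merge 17/100 + 23/100 → 2/5
merge 7/25 + 8/25 → 3/5
merge 2/5 + 3/5 → 1
L = 2/25 + 4/25 + 7/25 + 8/25 + 2/5 + 3/5 + 1 = 71/25 = 2.84 bits/symbol.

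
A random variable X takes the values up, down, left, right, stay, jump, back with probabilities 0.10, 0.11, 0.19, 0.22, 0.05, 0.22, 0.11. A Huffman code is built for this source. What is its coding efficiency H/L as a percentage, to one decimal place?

98.3%

Entropy H = −Σ p log₂ p ≈ 2.6652 bits.
Huffman merges: 1/20+1/10→3/20; 11/100+11/100→11/50; 3/20+19/100→17/50; 11/50+11/50→11/25; 11/50+17/50→14/25; 11/25+14/25→1. L = 271/100 ≈ 2.7100.
Efficiency = H/L = 2.6652/2.7100 = 98.3%.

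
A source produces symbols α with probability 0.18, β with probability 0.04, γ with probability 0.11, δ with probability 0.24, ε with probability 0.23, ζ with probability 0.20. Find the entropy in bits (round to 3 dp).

2.428 bits

H = −Σ pᵢ log₂ pᵢ.
−0.18·log₂(0.18) = 0.4453
−0.04·log₂(0.04) = 0.1858
−0.11·log₂(0.11) = 0.3503
−0.24·log₂(0.24) = 0.4941
−0.23·log₂(0.23) = 0.4877
−0.20·log₂(0.20) = 0.4644
Sum ≈ 2.4275 → 2.428 bits.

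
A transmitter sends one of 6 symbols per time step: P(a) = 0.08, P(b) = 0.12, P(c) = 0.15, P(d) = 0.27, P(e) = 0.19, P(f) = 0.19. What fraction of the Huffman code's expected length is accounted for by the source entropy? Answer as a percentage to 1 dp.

98.0%

Entropy H = −Σ p log₂ p ≈ 2.4896 bits.
Huffman merges: 2/25+3/25→1/5; 3/20+19/100→17/50; 19/100+1/5→39/100; 27/100+17/50→61/100; 39/100+61/100→1. L = 127/50 ≈ 2.5400.
Efficiency = H/L = 2.4896/2.5400 = 98.0%.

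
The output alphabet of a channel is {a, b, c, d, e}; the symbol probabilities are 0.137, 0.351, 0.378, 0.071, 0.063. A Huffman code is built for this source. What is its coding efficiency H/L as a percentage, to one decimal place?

Entropy H = −Σ p log₂ p ≈ 1.9758 bits.
Huffman merges: 63/1000+71/1000→67/500; 67/500+137/1000→271/1000; 271/1000+351/1000→311/500; 189/500+311/500→1. L = 2027/1000 ≈ 2.0270.
Efficiency = H/L = 1.9758/2.0270 = 97.5%.

97.5%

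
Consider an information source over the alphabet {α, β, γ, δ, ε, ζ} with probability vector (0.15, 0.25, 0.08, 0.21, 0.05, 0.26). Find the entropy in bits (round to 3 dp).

H = −Σ pᵢ log₂ pᵢ.
−0.15·log₂(0.15) = 0.4105
−0.25·log₂(0.25) = 0.5000
−0.08·log₂(0.08) = 0.2915
−0.21·log₂(0.21) = 0.4728
−0.05·log₂(0.05) = 0.2161
−0.26·log₂(0.26) = 0.5053
Sum ≈ 2.3963 → 2.396 bits.

2.396 bits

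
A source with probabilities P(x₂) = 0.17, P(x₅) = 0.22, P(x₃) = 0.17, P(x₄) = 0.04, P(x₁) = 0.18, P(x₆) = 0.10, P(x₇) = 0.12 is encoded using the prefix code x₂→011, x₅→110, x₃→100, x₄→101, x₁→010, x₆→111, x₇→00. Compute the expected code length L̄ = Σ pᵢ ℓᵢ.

L̄ = Σ pᵢ·ℓᵢ = 0.17·3 + 0.22·3 + 0.17·3 + 0.04·3 + 0.18·3 + 0.10·3 + 0.12·2 = 2.88 bits/symbol.

2.88 bits/symbol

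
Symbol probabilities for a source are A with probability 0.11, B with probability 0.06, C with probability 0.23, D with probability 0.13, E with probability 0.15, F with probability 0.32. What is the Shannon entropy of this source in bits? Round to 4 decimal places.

2.4007 bits

H = −Σ pᵢ log₂ pᵢ.
−0.11·log₂(0.11) = 0.3503
−0.06·log₂(0.06) = 0.2435
−0.23·log₂(0.23) = 0.4877
−0.13·log₂(0.13) = 0.3826
−0.15·log₂(0.15) = 0.4105
−0.32·log₂(0.32) = 0.5260
Sum ≈ 2.4007 → 2.4007 bits.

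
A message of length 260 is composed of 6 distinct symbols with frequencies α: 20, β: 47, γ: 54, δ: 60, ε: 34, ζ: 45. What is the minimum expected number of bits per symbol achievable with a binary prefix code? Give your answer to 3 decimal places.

2.562 bits/symbol

Probabilities are the counts divided by 260.
Repeatedly combine the two least-probable nodes; the expected code length is the sum of the merged weights.
merge 1/13 + 17/130 → 27/130
merge 9/52 + 47/260 → 23/65
merge 27/130 + 27/130 → 27/65
merge 3/13 + 23/65 → 38/65
merge 27/65 + 38/65 → 1
L = 27/130 + 23/65 + 27/65 + 38/65 + 1 = 333/130 ≈ 2.562 bits/symbol.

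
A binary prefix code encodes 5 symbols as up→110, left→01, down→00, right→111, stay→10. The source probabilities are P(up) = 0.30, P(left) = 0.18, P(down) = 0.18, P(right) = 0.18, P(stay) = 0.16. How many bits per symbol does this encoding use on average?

L̄ = Σ pᵢ·ℓᵢ = 0.30·3 + 0.18·2 + 0.18·2 + 0.18·3 + 0.16·2 = 2.48 bits/symbol.

2.48 bits/symbol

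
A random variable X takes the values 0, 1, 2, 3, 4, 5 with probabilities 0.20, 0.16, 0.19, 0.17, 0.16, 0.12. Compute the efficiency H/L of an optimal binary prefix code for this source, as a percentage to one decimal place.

98.4%

Entropy H = −Σ p log₂ p ≈ 2.5673 bits.
Huffman merges: 3/25+4/25→7/25; 4/25+17/100→33/100; 19/100+1/5→39/100; 7/25+33/100→61/100; 39/100+61/100→1. L = 261/100 ≈ 2.6100.
Efficiency = H/L = 2.5673/2.6100 = 98.4%.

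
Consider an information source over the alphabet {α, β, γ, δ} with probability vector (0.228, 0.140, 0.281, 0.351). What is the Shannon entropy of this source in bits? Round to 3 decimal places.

1.928 bits

H = −Σ pᵢ log₂ pᵢ.
−0.228·log₂(0.228) = 0.4863
−0.140·log₂(0.140) = 0.3971
−0.281·log₂(0.281) = 0.5146
−0.351·log₂(0.351) = 0.5302
Sum ≈ 1.9282 → 1.928 bits.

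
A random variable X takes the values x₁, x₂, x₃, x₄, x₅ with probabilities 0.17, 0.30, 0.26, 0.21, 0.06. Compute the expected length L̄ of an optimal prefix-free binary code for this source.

Repeatedly combine the two least-probable nodes; the expected code length is the sum of the merged weights.
merge 3/50 + 17/100 → 23/100
merge 21/100 + 23/100 → 11/25
merge 13/50 + 3/10 → 14/25
merge 11/25 + 14/25 → 1
L = 23/100 + 11/25 + 14/25 + 1 = 223/100 = 2.23 bits/symbol.

2.23 bits/symbol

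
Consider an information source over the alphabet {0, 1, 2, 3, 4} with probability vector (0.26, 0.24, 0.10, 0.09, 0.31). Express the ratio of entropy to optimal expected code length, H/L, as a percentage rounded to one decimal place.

99.0%

Entropy H = −Σ p log₂ p ≈ 2.1681 bits.
Huffman merges: 9/100+1/10→19/100; 19/100+6/25→43/100; 13/50+31/100→57/100; 43/100+57/100→1. L = 219/100 ≈ 2.1900.
Efficiency = H/L = 2.1681/2.1900 = 99.0%.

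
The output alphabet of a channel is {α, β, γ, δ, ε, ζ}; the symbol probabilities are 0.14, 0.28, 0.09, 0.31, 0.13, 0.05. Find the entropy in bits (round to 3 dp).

2.347 bits

H = −Σ pᵢ log₂ pᵢ.
−0.14·log₂(0.14) = 0.3971
−0.28·log₂(0.28) = 0.5142
−0.09·log₂(0.09) = 0.3127
−0.31·log₂(0.31) = 0.5238
−0.13·log₂(0.13) = 0.3826
−0.05·log₂(0.05) = 0.2161
Sum ≈ 2.3465 → 2.347 bits.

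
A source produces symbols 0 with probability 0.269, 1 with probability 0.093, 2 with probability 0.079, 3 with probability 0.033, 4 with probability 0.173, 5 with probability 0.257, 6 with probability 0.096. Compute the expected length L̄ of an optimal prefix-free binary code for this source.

Repeatedly combine the two least-probable nodes; the expected code length is the sum of the merged weights.
merge 33/1000 + 79/1000 → 14/125
merge 93/1000 + 12/125 → 189/1000
merge 14/125 + 173/1000 → 57/200
merge 189/1000 + 257/1000 → 223/500
merge 269/1000 + 57/200 → 277/500
merge 223/500 + 277/500 → 1
L = 14/125 + 189/1000 + 57/200 + 223/500 + 277/500 + 1 = 1293/500 = 2.586 bits/symbol.

2.586 bits/symbol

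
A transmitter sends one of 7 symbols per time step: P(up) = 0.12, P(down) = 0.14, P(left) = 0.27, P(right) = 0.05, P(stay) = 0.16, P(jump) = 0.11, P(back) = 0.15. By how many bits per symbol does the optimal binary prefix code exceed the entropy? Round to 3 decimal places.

Entropy H = −Σ p log₂ p ≈ 2.6741 bits.
Huffman merges: 1/20+11/100→4/25; 3/25+7/50→13/50; 3/20+4/25→31/100; 4/25+13/50→21/50; 27/100+31/100→29/50; 21/50+29/50→1. L = 273/100 ≈ 2.7300.
L − H = 2.7300 − 2.6741 = 0.056 bits.

0.056 bits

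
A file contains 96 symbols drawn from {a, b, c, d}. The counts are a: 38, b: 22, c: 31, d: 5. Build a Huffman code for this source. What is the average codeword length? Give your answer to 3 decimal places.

Probabilities are the counts divided by 96.
Repeatedly combine the two least-probable nodes; the expected code length is the sum of the merged weights.
merge 5/96 + 11/48 → 9/32
merge 9/32 + 31/96 → 29/48
merge 19/48 + 29/48 → 1
L = 9/32 + 29/48 + 1 = 181/96 ≈ 1.885 bits/symbol.

1.885 bits/symbol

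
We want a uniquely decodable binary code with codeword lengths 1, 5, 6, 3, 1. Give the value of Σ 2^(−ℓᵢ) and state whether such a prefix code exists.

With common denominator 2^6 = 64: Σ 2^(−ℓᵢ) = 32/64 + 2/64 + 1/64 + 8/64 + 32/64 = 75/64 = 1.171875.
Kraft's inequality requires Σ ≤ 1; here Σ = 1.171875 > 1, so no such prefix code exists.

1.171875; no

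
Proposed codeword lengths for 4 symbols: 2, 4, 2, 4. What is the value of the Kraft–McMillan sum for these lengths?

0.625

With common denominator 2^4 = 16: Σ 2^(−ℓᵢ) = 4/16 + 1/16 + 4/16 + 1/16 = 10/16 = 0.625.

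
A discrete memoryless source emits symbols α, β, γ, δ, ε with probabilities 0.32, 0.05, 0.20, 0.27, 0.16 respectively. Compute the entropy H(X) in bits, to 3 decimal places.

H = −Σ pᵢ log₂ pᵢ.
−0.32·log₂(0.32) = 0.5260
−0.05·log₂(0.05) = 0.2161
−0.20·log₂(0.20) = 0.4644
−0.27·log₂(0.27) = 0.5100
−0.16·log₂(0.16) = 0.4230
Sum ≈ 2.1396 → 2.140 bits.

2.140 bits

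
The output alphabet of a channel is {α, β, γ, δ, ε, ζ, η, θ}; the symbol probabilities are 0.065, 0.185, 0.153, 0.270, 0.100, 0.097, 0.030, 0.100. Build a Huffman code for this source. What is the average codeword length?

Repeatedly combine the two least-probable nodes; the expected code length is the sum of the merged weights.
merge 3/100 + 13/200 → 19/200
merge 19/200 + 97/1000 → 24/125
merge 1/10 + 1/10 → 1/5
merge 153/1000 + 37/200 → 169/500
merge 24/125 + 1/5 → 49/125
merge 27/100 + 169/500 → 76/125
merge 49/125 + 76/125 → 1
L = 19/200 + 24/125 + 1/5 + 169/500 + 49/125 + 76/125 + 1 = 113/40 = 2.825 bits/symbol.

2.825 bits/symbol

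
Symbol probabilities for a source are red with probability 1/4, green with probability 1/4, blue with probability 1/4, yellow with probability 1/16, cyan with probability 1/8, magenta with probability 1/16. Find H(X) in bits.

Each probability is a power of 1/2, so log₂(1/p) is an integer.
H = Σ p·log₂(1/p) = 1/4·2 + 1/4·2 + 1/4·2 + 1/16·4 + 1/8·3 + 1/16·4 = 2.375 bits.

2.375 bits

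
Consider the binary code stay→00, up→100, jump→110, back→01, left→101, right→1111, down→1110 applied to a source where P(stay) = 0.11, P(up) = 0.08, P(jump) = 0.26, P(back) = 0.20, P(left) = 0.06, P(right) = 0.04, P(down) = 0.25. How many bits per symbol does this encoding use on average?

2.98 bits/symbol

L̄ = Σ pᵢ·ℓᵢ = 0.11·2 + 0.08·3 + 0.26·3 + 0.20·2 + 0.06·3 + 0.04·4 + 0.25·4 = 2.98 bits/symbol.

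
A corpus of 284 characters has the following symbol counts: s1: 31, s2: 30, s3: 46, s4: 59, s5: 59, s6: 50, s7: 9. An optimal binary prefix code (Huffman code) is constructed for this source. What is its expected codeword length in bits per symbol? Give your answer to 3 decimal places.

2.722 bits/symbol

Probabilities are the counts divided by 284.
Repeatedly combine the two least-probable nodes; the expected code length is the sum of the merged weights.
merge 9/284 + 15/142 → 39/284
merge 31/284 + 39/284 → 35/142
merge 23/142 + 25/142 → 24/71
merge 59/284 + 59/284 → 59/142
merge 35/142 + 24/71 → 83/142
merge 59/142 + 83/142 → 1
L = 39/284 + 35/142 + 24/71 + 59/142 + 83/142 + 1 = 773/284 ≈ 2.722 bits/symbol.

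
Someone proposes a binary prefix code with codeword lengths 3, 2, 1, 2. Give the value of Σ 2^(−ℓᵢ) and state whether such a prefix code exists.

With common denominator 2^3 = 8: Σ 2^(−ℓᵢ) = 1/8 + 2/8 + 4/8 + 2/8 = 9/8 = 1.125.
Kraft's inequality requires Σ ≤ 1; here Σ = 1.125 > 1, so no such prefix code exists.

1.125; no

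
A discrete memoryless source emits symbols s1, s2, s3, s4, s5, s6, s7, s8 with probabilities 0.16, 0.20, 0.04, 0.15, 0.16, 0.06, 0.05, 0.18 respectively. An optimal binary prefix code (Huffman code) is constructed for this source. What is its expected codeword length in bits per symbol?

Repeatedly combine the two least-probable nodes; the expected code length is the sum of the merged weights.
merge 1/25 + 1/20 → 9/100
merge 3/50 + 9/100 → 3/20
merge 3/20 + 3/20 → 3/10
merge 4/25 + 4/25 → 8/25
merge 9/50 + 1/5 → 19/50
merge 3/10 + 8/25 → 31/50
merge 19/50 + 31/50 → 1
L = 9/100 + 3/20 + 3/10 + 8/25 + 19/50 + 31/50 + 1 = 143/50 = 2.86 bits/symbol.

2.86 bits/symbol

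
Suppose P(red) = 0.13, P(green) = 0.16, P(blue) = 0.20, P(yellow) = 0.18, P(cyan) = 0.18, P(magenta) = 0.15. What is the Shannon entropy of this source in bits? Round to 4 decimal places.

H = −Σ pᵢ log₂ pᵢ.
−0.13·log₂(0.13) = 0.3826
−0.16·log₂(0.16) = 0.4230
−0.20·log₂(0.20) = 0.4644
−0.18·log₂(0.18) = 0.4453
−0.18·log₂(0.18) = 0.4453
−0.15·log₂(0.15) = 0.4105
Sum ≈ 2.5712 → 2.5712 bits.

2.5712 bits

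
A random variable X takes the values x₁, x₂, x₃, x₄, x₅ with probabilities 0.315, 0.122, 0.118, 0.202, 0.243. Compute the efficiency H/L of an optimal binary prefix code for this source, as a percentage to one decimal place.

Entropy H = −Σ p log₂ p ≈ 2.2211 bits.
Huffman merges: 59/500+61/500→6/25; 101/500+6/25→221/500; 243/1000+63/200→279/500; 221/500+279/500→1. L = 56/25 ≈ 2.2400.
Efficiency = H/L = 2.2211/2.2400 = 99.2%.

99.2%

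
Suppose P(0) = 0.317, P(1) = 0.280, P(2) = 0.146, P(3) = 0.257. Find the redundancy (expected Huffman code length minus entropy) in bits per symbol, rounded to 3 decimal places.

0.051 bits

Entropy H = −Σ p log₂ p ≈ 1.9487 bits.
Huffman merges: 73/500+257/1000→403/1000; 7/25+317/1000→597/1000; 403/1000+597/1000→1. L = 2 ≈ 2.0000.
L − H = 2.0000 − 1.9487 = 0.051 bits.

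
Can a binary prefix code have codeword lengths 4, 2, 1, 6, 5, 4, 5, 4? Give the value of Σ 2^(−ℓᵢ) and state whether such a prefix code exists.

With common denominator 2^6 = 64: Σ 2^(−ℓᵢ) = 4/64 + 16/64 + 32/64 + 1/64 + 2/64 + 4/64 + 2/64 + 4/64 = 65/64 = 1.015625.
Kraft's inequality requires Σ ≤ 1; here Σ = 1.015625 > 1, so no such prefix code exists.

1.015625; no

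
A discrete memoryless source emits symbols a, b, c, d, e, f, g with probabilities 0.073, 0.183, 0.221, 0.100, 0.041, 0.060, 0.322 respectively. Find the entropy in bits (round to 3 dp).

2.496 bits

H = −Σ pᵢ log₂ pᵢ.
−0.073·log₂(0.073) = 0.2756
−0.183·log₂(0.183) = 0.4484
−0.221·log₂(0.221) = 0.4813
−0.100·log₂(0.100) = 0.3322
−0.041·log₂(0.041) = 0.1889
−0.060·log₂(0.060) = 0.2435
−0.322·log₂(0.322) = 0.5264
Sum ≈ 2.4964 → 2.496 bits.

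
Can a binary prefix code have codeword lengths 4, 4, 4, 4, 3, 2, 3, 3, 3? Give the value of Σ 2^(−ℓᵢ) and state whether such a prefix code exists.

With common denominator 2^4 = 16: Σ 2^(−ℓᵢ) = 1/16 + 1/16 + 1/16 + 1/16 + 2/16 + 4/16 + 2/16 + 2/16 + 2/16 = 16/16 = 1.
Kraft's inequality requires Σ ≤ 1; here Σ = 1 ≤ 1, so such a prefix code exists.

1; yes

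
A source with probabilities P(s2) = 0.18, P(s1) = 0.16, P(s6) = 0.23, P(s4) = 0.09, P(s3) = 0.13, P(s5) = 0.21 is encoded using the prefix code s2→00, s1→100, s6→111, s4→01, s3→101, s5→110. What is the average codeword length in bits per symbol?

2.73 bits/symbol

L̄ = Σ pᵢ·ℓᵢ = 0.18·2 + 0.16·3 + 0.23·3 + 0.09·2 + 0.13·3 + 0.21·3 = 2.73 bits/symbol.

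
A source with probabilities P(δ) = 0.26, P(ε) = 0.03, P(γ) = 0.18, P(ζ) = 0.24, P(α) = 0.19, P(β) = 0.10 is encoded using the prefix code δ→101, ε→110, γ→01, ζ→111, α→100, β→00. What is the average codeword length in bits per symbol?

L̄ = Σ pᵢ·ℓᵢ = 0.26·3 + 0.03·3 + 0.18·2 + 0.24·3 + 0.19·3 + 0.10·2 = 2.72 bits/symbol.

2.72 bits/symbol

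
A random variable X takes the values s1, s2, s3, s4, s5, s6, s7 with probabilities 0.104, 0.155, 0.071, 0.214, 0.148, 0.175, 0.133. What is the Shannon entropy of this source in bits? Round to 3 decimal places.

2.739 bits

H = −Σ pᵢ log₂ pᵢ.
−0.104·log₂(0.104) = 0.3396
−0.155·log₂(0.155) = 0.4169
−0.071·log₂(0.071) = 0.2709
−0.214·log₂(0.214) = 0.4760
−0.148·log₂(0.148) = 0.4079
−0.175·log₂(0.175) = 0.4401
−0.133·log₂(0.133) = 0.3871
Sum ≈ 2.7385 → 2.739 bits.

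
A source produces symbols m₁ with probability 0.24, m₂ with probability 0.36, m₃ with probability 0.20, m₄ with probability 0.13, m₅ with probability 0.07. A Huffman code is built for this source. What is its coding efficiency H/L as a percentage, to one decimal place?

97.3%

Entropy H = −Σ p log₂ p ≈ 2.1403 bits.
Huffman merges: 7/100+13/100→1/5; 1/5+1/5→2/5; 6/25+9/25→3/5; 2/5+3/5→1. L = 11/5 ≈ 2.2000.
Efficiency = H/L = 2.1403/2.2000 = 97.3%.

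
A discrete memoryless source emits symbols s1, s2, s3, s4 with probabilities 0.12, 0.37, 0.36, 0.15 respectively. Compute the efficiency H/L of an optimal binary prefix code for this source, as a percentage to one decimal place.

96.8%

Entropy H = −Σ p log₂ p ≈ 1.8390 bits.
Huffman merges: 3/25+3/20→27/100; 27/100+9/25→63/100; 37/100+63/100→1. L = 19/10 ≈ 1.9000.
Efficiency = H/L = 1.8390/1.9000 = 96.8%.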